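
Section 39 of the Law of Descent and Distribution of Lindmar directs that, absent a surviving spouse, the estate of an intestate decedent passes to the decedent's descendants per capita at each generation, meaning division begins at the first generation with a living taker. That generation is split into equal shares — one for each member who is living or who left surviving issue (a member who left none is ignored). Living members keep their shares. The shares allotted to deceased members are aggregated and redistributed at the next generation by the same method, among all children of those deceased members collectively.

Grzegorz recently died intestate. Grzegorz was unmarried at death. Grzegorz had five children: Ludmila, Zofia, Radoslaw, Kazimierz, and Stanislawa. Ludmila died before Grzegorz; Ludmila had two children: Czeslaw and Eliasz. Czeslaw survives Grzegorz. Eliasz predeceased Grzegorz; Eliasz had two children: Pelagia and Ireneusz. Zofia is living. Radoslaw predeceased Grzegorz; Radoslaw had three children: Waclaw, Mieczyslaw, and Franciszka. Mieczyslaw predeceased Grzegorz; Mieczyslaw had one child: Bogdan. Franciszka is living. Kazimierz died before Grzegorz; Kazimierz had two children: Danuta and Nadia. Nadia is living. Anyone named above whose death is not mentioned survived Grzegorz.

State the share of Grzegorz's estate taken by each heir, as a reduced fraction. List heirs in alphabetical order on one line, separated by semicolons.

Bogdan 2/35; Czeslaw 3/35; Danuta 3/35; Franciszka 3/35; Ireneusz 2/35; Nadia 3/35; Pelagia 2/35; Stanislawa 1/5; Waclaw 3/35; Zofia 1/5

There is no surviving spouse, so the entire estate passes to Grzegorz's descendants per capita at each generation.
At generation 1 (Ludmila, Zofia, Radoslaw, Kazimierz, Stanislawa) there are 5 shares of (1)/5 = 1/5 each.
Living: Zofia and Stanislawa — each takes 1/5.
Deceased: Ludmila, Radoslaw, and Kazimierz. Their combined 3/5 is pooled and carried to generation 2.
At generation 2 (Czeslaw, Eliasz, Waclaw, Mieczyslaw, Franciszka, Danuta, Nadia) there are 7 shares of (3/5)/7 = 3/35 each.
Living: Czeslaw, Waclaw, Franciszka, Danuta, and Nadia — each takes 3/35.
Deceased: Eliasz and Mieczyslaw. Their combined 6/35 is pooled and carried to generation 3.
At generation 3 (Pelagia, Ireneusz, Bogdan) there are 3 shares of (6/35)/3 = 2/35 each.
Living: Pelagia, Ireneusz, and Bogdan — each takes 2/35.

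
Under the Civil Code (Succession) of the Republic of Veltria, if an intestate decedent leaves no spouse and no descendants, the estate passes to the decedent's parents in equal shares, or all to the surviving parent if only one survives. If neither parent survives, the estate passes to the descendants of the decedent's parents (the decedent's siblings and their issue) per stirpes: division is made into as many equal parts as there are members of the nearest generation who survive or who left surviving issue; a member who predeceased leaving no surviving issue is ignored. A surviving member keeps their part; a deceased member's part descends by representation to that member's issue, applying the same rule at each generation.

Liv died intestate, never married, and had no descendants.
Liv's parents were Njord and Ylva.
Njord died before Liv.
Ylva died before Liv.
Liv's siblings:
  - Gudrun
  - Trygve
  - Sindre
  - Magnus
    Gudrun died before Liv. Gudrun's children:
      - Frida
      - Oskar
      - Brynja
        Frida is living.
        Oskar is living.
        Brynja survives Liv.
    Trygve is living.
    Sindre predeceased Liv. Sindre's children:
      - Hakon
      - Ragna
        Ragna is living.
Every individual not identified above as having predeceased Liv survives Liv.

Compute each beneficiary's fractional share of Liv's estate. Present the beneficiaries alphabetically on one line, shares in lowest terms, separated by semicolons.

Brynja 1/12; Frida 1/12; Hakon 1/8; Magnus 1/4; Oskar 1/12; Ragna 1/8; Trygve 1/4

Neither parent survives and there are no descendants, so the estate passes to Liv's siblings and their issue per stirpes.
The estate is divided into 4 equal shares of 1/4 among Gudrun, Trygve, Sindre, Magnus.
Gudrun predeceased; the 1/4 allotted to Gudrun's branch passes to Gudrun's issue by representation.
The 1/4 is divided into 3 equal shares of 1/12 among Frida, Oskar, Brynja.
Frida is living and takes 1/12.
Oskar is living and takes 1/12.
Brynja is living and takes 1/12.
Trygve is living and takes 1/4.
Sindre predeceased; the 1/4 allotted to Sindre's branch passes to Sindre's issue by representation.
The 1/4 is divided into 2 equal shares of 1/8 among Hakon, Ragna.
Hakon is living and takes 1/8.
Ragna is living and takes 1/8.
Magnus is living and takes 1/4.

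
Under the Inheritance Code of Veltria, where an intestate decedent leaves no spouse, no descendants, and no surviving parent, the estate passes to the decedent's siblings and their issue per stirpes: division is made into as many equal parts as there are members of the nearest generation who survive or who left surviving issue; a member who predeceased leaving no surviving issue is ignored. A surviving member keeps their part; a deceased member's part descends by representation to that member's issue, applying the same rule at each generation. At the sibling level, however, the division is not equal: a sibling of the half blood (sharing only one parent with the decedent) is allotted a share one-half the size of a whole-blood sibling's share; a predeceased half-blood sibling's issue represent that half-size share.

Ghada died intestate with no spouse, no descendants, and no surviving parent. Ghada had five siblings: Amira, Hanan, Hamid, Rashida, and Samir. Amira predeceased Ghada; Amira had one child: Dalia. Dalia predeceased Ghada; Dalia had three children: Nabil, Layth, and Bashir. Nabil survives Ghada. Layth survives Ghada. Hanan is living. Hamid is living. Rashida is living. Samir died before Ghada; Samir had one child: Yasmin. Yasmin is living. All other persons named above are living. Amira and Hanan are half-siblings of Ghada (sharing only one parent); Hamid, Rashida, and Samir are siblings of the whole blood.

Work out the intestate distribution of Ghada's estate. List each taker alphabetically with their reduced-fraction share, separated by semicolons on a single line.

Bashir 1/24; Hamid 1/4; Hanan 1/8; Layth 1/24; Nabil 1/24; Rashida 1/4; Yasmin 1/4

No spouse, descendants, or parent survives, so the estate passes to Ghada's siblings per stirpes.
Half-blood siblings count for one-half the weight of whole-blood siblings at the initial division.
Dividing 1 in proportion to weights (total weight 4): Amira (weight 1/2) → 1/8; Hanan (weight 1/2) → 1/8; Hamid (weight 1) → 1/4; Rashida (weight 1) → 1/4; Samir (weight 1) → 1/4.
Amira predeceased; the 1/8 allotted to Amira's branch passes to Amira's issue by representation.
Dalia's line is the sole branch at this level, so the full 1/8 passes to Dalia's issue by representation.
The 1/8 is divided into 3 equal shares of 1/24 among Nabil, Layth, Bashir.
Nabil is living and takes 1/24.
Layth is living and takes 1/24.
Bashir is living and takes 1/24.
Hanan is living and takes 1/8.
Hamid is living and takes 1/4.
Rashida is living and takes 1/4.
Samir predeceased; the 1/4 allotted to Samir's branch passes to Samir's issue by representation.
Yasmin is the sole taker at this level and receives the full 1/4.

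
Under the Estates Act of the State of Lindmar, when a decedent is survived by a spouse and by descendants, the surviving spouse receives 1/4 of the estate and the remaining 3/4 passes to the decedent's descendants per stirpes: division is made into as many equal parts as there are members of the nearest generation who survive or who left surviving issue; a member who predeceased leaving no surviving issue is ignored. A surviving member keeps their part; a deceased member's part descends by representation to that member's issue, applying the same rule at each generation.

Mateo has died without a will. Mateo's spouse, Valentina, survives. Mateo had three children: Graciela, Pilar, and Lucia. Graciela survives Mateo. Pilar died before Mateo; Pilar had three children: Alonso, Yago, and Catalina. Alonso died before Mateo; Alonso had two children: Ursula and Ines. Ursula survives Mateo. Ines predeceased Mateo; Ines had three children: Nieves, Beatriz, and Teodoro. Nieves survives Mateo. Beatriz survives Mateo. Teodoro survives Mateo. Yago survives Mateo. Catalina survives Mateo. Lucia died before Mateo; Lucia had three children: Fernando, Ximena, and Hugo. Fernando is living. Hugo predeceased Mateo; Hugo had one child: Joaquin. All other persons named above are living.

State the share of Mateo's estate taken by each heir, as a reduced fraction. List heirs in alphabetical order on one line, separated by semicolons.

Valentina, as surviving spouse, takes 1/4.
The remaining 3/4 passes to Mateo's descendants per stirpes.
The 3/4 is divided into 3 equal shares of 1/4 among Graciela, Pilar, Lucia.
Graciela is living and takes 1/4.
Pilar predeceased; the 1/4 allotted to Pilar's branch passes to Pilar's issue by representation.
The 1/4 is divided into 3 equal shares of 1/12 among Alonso, Yago, Catalina.
Alonso predeceased; the 1/12 allotted to Alonso's branch passes to Alonso's issue by representation.
The 1/12 is divided into 2 equal shares of 1/24 among Ursula, Ines.
Ursula is living and takes 1/24.
Ines predeceased; the 1/24 allotted to Ines's branch passes to Ines's issue by representation.
The 1/24 is divided into 3 equal shares of 1/72 among Nieves, Beatriz, Teodoro.
Nieves is living and takes 1/72.
Beatriz is living and takes 1/72.
Teodoro is living and takes 1/72.
Yago is living and takes 1/12.
Catalina is living and takes 1/12.
Lucia predeceased; the 1/4 allotted to Lucia's branch passes to Lucia's issue by representation.
The 1/4 is divided into 3 equal shares of 1/12 among Fernando, Ximena, Hugo.
Fernando is living and takes 1/12.
Ximena is living and takes 1/12.
Hugo predeceased; the 1/12 allotted to Hugo's branch passes to Hugo's issue by representation.
Joaquin is the sole taker at this level and receives the full 1/12.

Beatriz 1/72; Catalina 1/12; Fernando 1/12; Graciela 1/4; Joaquin 1/12; Nieves 1/72; Teodoro 1/72; Ursula 1/24; Valentina 1/4; Ximena 1/12; Yago 1/12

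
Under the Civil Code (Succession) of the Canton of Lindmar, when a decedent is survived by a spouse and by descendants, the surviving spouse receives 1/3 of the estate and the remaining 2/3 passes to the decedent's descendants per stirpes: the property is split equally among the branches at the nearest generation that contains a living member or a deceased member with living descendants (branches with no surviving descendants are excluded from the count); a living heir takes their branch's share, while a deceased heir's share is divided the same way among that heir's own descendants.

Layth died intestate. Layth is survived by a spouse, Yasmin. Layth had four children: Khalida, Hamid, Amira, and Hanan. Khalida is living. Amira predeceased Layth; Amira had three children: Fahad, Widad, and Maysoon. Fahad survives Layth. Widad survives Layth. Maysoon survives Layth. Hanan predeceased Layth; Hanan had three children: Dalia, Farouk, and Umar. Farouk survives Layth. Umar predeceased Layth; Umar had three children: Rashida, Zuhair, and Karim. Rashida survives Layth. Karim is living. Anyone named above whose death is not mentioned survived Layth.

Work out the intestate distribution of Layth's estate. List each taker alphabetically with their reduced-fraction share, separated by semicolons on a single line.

Yasmin, as surviving spouse, takes 1/3.
The remaining 2/3 passes to Layth's descendants per stirpes.
The 2/3 is divided into 4 equal shares of 1/6 among Khalida, Hamid, Amira, Hanan.
Khalida is living and takes 1/6.
Hamid is living and takes 1/6.
Amira predeceased; the 1/6 allotted to Amira's branch passes to Amira's issue by representation.
The 1/6 is divided into 3 equal shares of 1/18 among Fahad, Widad, Maysoon.
Fahad is living and takes 1/18.
Widad is living and takes 1/18.
Maysoon is living and takes 1/18.
Hanan predeceased; the 1/6 allotted to Hanan's branch passes to Hanan's issue by representation.
The 1/6 is divided into 3 equal shares of 1/18 among Dalia, Farouk, Umar.
Dalia is living and takes 1/18.
Farouk is living and takes 1/18.
Umar predeceased; the 1/18 allotted to Umar's branch passes to Umar's issue by representation.
The 1/18 is divided into 3 equal shares of 1/54 among Rashida, Zuhair, Karim.
Rashida is living and takes 1/54.
Zuhair is living and takes 1/54.
Karim is living and takes 1/54.

Dalia 1/18; Fahad 1/18; Farouk 1/18; Hamid 1/6; Karim 1/54; Khalida 1/6; Maysoon 1/18; Rashida 1/54; Widad 1/18; Yasmin 1/3; Zuhair 1/54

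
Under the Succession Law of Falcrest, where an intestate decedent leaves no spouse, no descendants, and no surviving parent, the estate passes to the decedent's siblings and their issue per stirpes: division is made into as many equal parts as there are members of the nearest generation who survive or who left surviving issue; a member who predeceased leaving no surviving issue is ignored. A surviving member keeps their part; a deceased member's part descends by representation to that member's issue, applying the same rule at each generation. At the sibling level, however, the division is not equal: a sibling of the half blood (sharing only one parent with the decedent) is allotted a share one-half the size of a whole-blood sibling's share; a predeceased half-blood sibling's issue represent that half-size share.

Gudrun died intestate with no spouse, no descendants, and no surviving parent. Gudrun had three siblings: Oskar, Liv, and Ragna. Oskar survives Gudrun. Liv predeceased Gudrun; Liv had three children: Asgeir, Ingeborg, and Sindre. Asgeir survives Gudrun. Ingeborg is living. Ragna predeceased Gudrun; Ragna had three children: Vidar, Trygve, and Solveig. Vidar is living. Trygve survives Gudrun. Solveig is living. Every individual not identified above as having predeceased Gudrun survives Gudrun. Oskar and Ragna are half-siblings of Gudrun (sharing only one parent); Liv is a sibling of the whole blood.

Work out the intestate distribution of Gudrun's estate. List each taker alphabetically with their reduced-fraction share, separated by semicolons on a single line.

Asgeir 1/6; Ingeborg 1/6; Oskar 1/4; Sindre 1/6; Solveig 1/12; Trygve 1/12; Vidar 1/12

No spouse, descendants, or parent survives, so the estate passes to Gudrun's siblings per stirpes.
Half-blood siblings count for one-half the weight of whole-blood siblings at the initial division.
Dividing 1 in proportion to weights (total weight 2): Oskar (weight 1/2) → 1/4; Liv (weight 1) → 1/2; Ragna (weight 1/2) → 1/4.
Oskar is living and takes 1/4.
Liv predeceased; the 1/2 allotted to Liv's branch passes to Liv's issue by representation.
The 1/2 is divided into 3 equal shares of 1/6 among Asgeir, Ingeborg, Sindre.
Asgeir is living and takes 1/6.
Ingeborg is living and takes 1/6.
Sindre is living and takes 1/6.
Ragna predeceased; the 1/4 allotted to Ragna's branch passes to Ragna's issue by representation.
The 1/4 is divided into 3 equal shares of 1/12 among Vidar, Trygve, Solveig.
Vidar is living and takes 1/12.
Trygve is living and takes 1/12.
Solveig is living and takes 1/12.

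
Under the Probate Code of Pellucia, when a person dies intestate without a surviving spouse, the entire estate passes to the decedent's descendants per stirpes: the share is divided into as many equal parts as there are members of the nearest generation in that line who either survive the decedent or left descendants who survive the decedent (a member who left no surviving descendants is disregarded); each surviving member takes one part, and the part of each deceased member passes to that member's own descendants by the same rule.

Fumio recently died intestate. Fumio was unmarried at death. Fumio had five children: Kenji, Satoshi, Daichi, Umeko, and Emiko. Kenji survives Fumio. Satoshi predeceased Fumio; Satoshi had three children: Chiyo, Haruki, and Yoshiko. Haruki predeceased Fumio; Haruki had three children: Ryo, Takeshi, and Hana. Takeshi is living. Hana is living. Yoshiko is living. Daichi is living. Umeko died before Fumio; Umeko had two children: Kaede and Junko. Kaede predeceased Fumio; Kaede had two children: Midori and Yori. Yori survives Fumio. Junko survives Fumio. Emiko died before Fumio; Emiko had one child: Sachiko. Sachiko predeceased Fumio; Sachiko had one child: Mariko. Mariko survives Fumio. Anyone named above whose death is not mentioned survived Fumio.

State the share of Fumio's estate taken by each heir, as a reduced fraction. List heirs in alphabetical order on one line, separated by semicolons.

There is no surviving spouse, so the entire estate passes to Fumio's descendants per stirpes.
The estate is divided into 5 equal shares of 1/5 among Kenji, Satoshi, Daichi, Umeko, Emiko.
Kenji is living and takes 1/5.
Satoshi predeceased; the 1/5 allotted to Satoshi's branch passes to Satoshi's issue by representation.
The 1/5 is divided into 3 equal shares of 1/15 among Chiyo, Haruki, Yoshiko.
Chiyo is living and takes 1/15.
Haruki predeceased; the 1/15 allotted to Haruki's branch passes to Haruki's issue by representation.
The 1/15 is divided into 3 equal shares of 1/45 among Ryo, Takeshi, Hana.
Ryo is living and takes 1/45.
Takeshi is living and takes 1/45.
Hana is living and takes 1/45.
Yoshiko is living and takes 1/15.
Daichi is living and takes 1/5.
Umeko predeceased; the 1/5 allotted to Umeko's branch passes to Umeko's issue by representation.
The 1/5 is divided into 2 equal shares of 1/10 among Kaede, Junko.
Kaede predeceased; the 1/10 allotted to Kaede's branch passes to Kaede's issue by representation.
The 1/10 is divided into 2 equal shares of 1/20 among Midori, Yori.
Midori is living and takes 1/20.
Yori is living and takes 1/20.
Junko is living and takes 1/10.
Emiko predeceased; the 1/5 allotted to Emiko's branch passes to Emiko's issue by representation.
Sachiko's line is the sole branch at this level, so the full 1/5 passes to Sachiko's issue by representation.
Mariko is the sole taker at this level and receives the full 1/5.

Chiyo 1/15; Daichi 1/5; Hana 1/45; Junko 1/10; Kenji 1/5; Mariko 1/5; Midori 1/20; Ryo 1/45; Takeshi 1/45; Yori 1/20; Yoshiko 1/15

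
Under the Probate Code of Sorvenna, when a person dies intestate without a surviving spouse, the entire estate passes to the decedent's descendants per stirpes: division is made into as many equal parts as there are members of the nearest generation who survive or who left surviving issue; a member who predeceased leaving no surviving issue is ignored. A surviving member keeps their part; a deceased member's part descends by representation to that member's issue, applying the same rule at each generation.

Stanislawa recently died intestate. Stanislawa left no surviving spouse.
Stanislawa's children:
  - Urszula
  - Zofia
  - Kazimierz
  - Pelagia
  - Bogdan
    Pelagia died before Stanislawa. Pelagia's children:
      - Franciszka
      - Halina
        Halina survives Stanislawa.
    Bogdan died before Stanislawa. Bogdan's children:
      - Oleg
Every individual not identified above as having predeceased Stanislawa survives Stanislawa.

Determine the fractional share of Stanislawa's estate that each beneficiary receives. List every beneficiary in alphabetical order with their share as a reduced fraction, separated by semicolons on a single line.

Franciszka 1/10; Halina 1/10; Kazimierz 1/5; Oleg 1/5; Urszula 1/5; Zofia 1/5

There is no surviving spouse, so the entire estate passes to Stanislawa's descendants per stirpes.
The estate is divided into 5 equal shares of 1/5 among Urszula, Zofia, Kazimierz, Pelagia, Bogdan.
Urszula is living and takes 1/5.
Zofia is living and takes 1/5.
Kazimierz is living and takes 1/5.
Pelagia predeceased; the 1/5 allotted to Pelagia's branch passes to Pelagia's issue by representation.
The 1/5 is divided into 2 equal shares of 1/10 among Franciszka, Halina.
Franciszka is living and takes 1/10.
Halina is living and takes 1/10.
Bogdan predeceased; the 1/5 allotted to Bogdan's branch passes to Bogdan's issue by representation.
Oleg is the sole taker at this level and receives the full 1/5.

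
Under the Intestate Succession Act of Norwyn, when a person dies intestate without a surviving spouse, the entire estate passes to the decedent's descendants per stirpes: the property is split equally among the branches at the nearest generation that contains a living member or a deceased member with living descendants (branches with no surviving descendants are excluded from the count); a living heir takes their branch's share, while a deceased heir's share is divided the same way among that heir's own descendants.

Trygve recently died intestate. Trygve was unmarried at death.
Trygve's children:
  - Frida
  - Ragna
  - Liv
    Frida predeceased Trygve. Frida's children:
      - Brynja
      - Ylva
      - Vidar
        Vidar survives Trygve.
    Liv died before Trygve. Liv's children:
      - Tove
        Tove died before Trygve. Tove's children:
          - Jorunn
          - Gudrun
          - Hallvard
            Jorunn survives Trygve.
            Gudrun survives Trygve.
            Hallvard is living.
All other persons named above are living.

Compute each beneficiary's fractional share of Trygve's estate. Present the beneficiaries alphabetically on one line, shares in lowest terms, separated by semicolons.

There is no surviving spouse, so the entire estate passes to Trygve's descendants per stirpes.
The estate is divided into 3 equal shares of 1/3 among Frida, Ragna, Liv.
Frida predeceased; the 1/3 allotted to Frida's branch passes to Frida's issue by representation.
The 1/3 is divided into 3 equal shares of 1/9 among Brynja, Ylva, Vidar.
Brynja is living and takes 1/9.
Ylva is living and takes 1/9.
Vidar is living and takes 1/9.
Ragna is living and takes 1/3.
Liv predeceased; the 1/3 allotted to Liv's branch passes to Liv's issue by representation.
Tove's line is the sole branch at this level, so the full 1/3 passes to Tove's issue by representation.
The 1/3 is divided into 3 equal shares of 1/9 among Jorunn, Gudrun, Hallvard.
Jorunn is living and takes 1/9.
Gudrun is living and takes 1/9.
Hallvard is living and takes 1/9.

Brynja 1/9; Gudrun 1/9; Hallvard 1/9; Jorunn 1/9; Ragna 1/3; Vidar 1/9; Ylva 1/9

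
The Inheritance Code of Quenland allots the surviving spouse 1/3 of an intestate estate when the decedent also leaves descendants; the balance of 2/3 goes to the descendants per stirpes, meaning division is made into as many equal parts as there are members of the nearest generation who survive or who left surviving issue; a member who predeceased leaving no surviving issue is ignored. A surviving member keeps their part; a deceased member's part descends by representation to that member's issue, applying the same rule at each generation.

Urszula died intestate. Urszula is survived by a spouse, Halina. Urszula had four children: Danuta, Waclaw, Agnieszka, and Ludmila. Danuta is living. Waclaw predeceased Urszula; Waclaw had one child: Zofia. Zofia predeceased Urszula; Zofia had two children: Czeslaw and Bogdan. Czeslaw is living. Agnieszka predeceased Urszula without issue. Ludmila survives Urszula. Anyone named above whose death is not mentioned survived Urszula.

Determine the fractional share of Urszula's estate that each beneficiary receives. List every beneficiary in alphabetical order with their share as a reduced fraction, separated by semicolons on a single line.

Bogdan 1/9; Czeslaw 1/9; Danuta 2/9; Halina 1/3; Ludmila 2/9

Halina, as surviving spouse, takes 1/3.
The remaining 2/3 passes to Urszula's descendants per stirpes.
Agnieszka left no surviving issue, so that branch lapses and is disregarded.
The 2/3 is divided into 3 equal shares of 2/9 among Danuta, Waclaw, Ludmila.
Danuta is living and takes 2/9.
Waclaw predeceased; the 2/9 allotted to Waclaw's branch passes to Waclaw's issue by representation.
Zofia's line is the sole branch at this level, so the full 2/9 passes to Zofia's issue by representation.
The 2/9 is divided into 2 equal shares of 1/9 among Czeslaw, Bogdan.
Czeslaw is living and takes 1/9.
Bogdan is living and takes 1/9.
Ludmila is living and takes 2/9.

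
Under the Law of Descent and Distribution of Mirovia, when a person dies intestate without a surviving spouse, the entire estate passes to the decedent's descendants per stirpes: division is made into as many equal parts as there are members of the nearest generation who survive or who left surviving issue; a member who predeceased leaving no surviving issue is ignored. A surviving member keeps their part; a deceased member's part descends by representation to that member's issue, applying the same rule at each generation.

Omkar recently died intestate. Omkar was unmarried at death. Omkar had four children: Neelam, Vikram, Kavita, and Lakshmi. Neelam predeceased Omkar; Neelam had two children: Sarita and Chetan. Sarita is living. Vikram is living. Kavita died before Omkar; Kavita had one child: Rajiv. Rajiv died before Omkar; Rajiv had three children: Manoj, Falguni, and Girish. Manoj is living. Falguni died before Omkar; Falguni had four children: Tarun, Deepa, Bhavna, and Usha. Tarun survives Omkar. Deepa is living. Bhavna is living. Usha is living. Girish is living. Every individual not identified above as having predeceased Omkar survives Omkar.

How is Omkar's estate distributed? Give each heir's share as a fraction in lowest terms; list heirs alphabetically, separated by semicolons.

There is no surviving spouse, so the entire estate passes to Omkar's descendants per stirpes.
The estate is divided into 4 equal shares of 1/4 among Neelam, Vikram, Kavita, Lakshmi.
Neelam predeceased; the 1/4 allotted to Neelam's branch passes to Neelam's issue by representation.
The 1/4 is divided into 2 equal shares of 1/8 among Sarita, Chetan.
Sarita is living and takes 1/8.
Chetan is living and takes 1/8.
Vikram is living and takes 1/4.
Kavita predeceased; the 1/4 allotted to Kavita's branch passes to Kavita's issue by representation.
Rajiv's line is the sole branch at this level, so the full 1/4 passes to Rajiv's issue by representation.
The 1/4 is divided into 3 equal shares of 1/12 among Manoj, Falguni, Girish.
Manoj is living and takes 1/12.
Falguni predeceased; the 1/12 allotted to Falguni's branch passes to Falguni's issue by representation.
The 1/12 is divided into 4 equal shares of 1/48 among Tarun, Deepa, Bhavna, Usha.
Tarun is living and takes 1/48.
Deepa is living and takes 1/48.
Bhavna is living and takes 1/48.
Usha is living and takes 1/48.
Girish is living and takes 1/12.
Lakshmi is living and takes 1/4.

Bhavna 1/48; Chetan 1/8; Deepa 1/48; Girish 1/12; Lakshmi 1/4; Manoj 1/12; Sarita 1/8; Tarun 1/48; Usha 1/48; Vikram 1/4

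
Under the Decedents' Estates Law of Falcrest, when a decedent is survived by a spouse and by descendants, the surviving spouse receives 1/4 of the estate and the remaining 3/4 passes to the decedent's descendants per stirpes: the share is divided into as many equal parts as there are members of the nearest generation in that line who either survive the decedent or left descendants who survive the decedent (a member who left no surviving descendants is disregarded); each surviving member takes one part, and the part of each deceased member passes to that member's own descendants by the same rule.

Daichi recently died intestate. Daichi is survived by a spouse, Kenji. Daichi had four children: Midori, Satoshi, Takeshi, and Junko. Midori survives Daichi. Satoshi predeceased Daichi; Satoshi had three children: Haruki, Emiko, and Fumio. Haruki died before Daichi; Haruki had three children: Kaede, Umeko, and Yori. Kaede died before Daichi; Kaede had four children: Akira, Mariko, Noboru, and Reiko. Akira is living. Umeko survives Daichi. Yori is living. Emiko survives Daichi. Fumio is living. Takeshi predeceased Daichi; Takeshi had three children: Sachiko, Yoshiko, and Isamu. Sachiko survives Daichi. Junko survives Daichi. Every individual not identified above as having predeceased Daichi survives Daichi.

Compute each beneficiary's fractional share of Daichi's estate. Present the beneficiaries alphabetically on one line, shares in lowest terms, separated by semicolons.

Kenji, as surviving spouse, takes 1/4.
The remaining 3/4 passes to Daichi's descendants per stirpes.
The 3/4 is divided into 4 equal shares of 3/16 among Midori, Satoshi, Takeshi, Junko.
Midori is living and takes 3/16.
Satoshi predeceased; the 3/16 allotted to Satoshi's branch passes to Satoshi's issue by representation.
The 3/16 is divided into 3 equal shares of 1/16 among Haruki, Emiko, Fumio.
Haruki predeceased; the 1/16 allotted to Haruki's branch passes to Haruki's issue by representation.
The 1/16 is divided into 3 equal shares of 1/48 among Kaede, Umeko, Yori.
Kaede predeceased; the 1/48 allotted to Kaede's branch passes to Kaede's issue by representation.
The 1/48 is divided into 4 equal shares of 1/192 among Akira, Mariko, Noboru, Reiko.
Akira is living and takes 1/192.
Mariko is living and takes 1/192.
Noboru is living and takes 1/192.
Reiko is living and takes 1/192.
Umeko is living and takes 1/48.
Yori is living and takes 1/48.
Emiko is living and takes 1/16.
Fumio is living and takes 1/16.
Takeshi predeceased; the 3/16 allotted to Takeshi's branch passes to Takeshi's issue by representation.
The 3/16 is divided into 3 equal shares of 1/16 among Sachiko, Yoshiko, Isamu.
Sachiko is living and takes 1/16.
Yoshiko is living and takes 1/16.
Isamu is living and takes 1/16.
Junko is living and takes 3/16.

Akira 1/192; Emiko 1/16; Fumio 1/16; Isamu 1/16; Junko 3/16; Kenji 1/4; Mariko 1/192; Midori 3/16; Noboru 1/192; Reiko 1/192; Sachiko 1/16; Umeko 1/48; Yori 1/48; Yoshiko 1/16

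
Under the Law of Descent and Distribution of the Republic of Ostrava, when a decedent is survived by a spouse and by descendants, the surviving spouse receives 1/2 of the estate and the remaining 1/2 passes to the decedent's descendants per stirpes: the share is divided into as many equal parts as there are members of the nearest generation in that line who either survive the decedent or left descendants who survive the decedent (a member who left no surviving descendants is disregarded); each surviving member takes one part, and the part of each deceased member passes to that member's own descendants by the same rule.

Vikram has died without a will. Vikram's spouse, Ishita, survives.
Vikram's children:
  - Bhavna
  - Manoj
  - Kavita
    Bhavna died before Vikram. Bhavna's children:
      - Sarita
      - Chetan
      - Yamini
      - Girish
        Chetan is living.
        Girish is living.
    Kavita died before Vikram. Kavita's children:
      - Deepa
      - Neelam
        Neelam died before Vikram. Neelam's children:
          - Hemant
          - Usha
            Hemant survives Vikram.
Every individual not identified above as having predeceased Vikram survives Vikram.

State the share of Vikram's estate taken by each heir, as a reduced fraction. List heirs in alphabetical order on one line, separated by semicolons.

Ishita, as surviving spouse, takes 1/2.
The remaining 1/2 passes to Vikram's descendants per stirpes.
The 1/2 is divided into 3 equal shares of 1/6 among Bhavna, Manoj, Kavita.
Bhavna predeceased; the 1/6 allotted to Bhavna's branch passes to Bhavna's issue by representation.
The 1/6 is divided into 4 equal shares of 1/24 among Sarita, Chetan, Yamini, Girish.
Sarita is living and takes 1/24.
Chetan is living and takes 1/24.
Yamini is living and takes 1/24.
Girish is living and takes 1/24.
Manoj is living and takes 1/6.
Kavita predeceased; the 1/6 allotted to Kavita's branch passes to Kavita's issue by representation.
The 1/6 is divided into 2 equal shares of 1/12 among Deepa, Neelam.
Deepa is living and takes 1/12.
Neelam predeceased; the 1/12 allotted to Neelam's branch passes to Neelam's issue by representation.
The 1/12 is divided into 2 equal shares of 1/24 among Hemant, Usha.
Hemant is living and takes 1/24.
Usha is living and takes 1/24.

Chetan 1/24; Deepa 1/12; Girish 1/24; Hemant 1/24; Ishita 1/2; Manoj 1/6; Sarita 1/24; Usha 1/24; Yamini 1/24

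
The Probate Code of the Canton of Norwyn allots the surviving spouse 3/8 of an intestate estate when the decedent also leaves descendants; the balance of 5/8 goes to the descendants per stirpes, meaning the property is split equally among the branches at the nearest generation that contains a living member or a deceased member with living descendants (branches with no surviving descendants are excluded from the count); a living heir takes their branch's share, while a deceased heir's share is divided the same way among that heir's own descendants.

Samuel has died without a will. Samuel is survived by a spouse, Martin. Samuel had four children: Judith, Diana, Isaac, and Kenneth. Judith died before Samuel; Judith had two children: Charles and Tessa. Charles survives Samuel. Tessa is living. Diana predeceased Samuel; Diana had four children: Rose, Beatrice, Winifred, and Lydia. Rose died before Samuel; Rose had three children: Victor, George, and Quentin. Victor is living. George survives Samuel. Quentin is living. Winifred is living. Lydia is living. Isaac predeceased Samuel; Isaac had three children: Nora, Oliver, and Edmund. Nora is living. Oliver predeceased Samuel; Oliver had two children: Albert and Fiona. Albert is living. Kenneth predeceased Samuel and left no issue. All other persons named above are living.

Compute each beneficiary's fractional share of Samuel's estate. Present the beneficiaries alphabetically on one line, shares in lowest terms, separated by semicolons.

Albert 5/144; Beatrice 5/96; Charles 5/48; Edmund 5/72; Fiona 5/144; George 5/288; Lydia 5/96; Martin 3/8; Nora 5/72; Quentin 5/288; Tessa 5/48; Victor 5/288; Winifred 5/96

Martin, as surviving spouse, takes 3/8.
The remaining 5/8 passes to Samuel's descendants per stirpes.
Kenneth left no surviving issue, so that branch lapses and is disregarded.
The 5/8 is divided into 3 equal shares of 5/24 among Judith, Diana, Isaac.
Judith predeceased; the 5/24 allotted to Judith's branch passes to Judith's issue by representation.
The 5/24 is divided into 2 equal shares of 5/48 among Charles, Tessa.
Charles is living and takes 5/48.
Tessa is living and takes 5/48.
Diana predeceased; the 5/24 allotted to Diana's branch passes to Diana's issue by representation.
The 5/24 is divided into 4 equal shares of 5/96 among Rose, Beatrice, Winifred, Lydia.
Rose predeceased; the 5/96 allotted to Rose's branch passes to Rose's issue by representation.
The 5/96 is divided into 3 equal shares of 5/288 among Victor, George, Quentin.
Victor is living and takes 5/288.
George is living and takes 5/288.
Quentin is living and takes 5/288.
Beatrice is living and takes 5/96.
Winifred is living and takes 5/96.
Lydia is living and takes 5/96.
Isaac predeceased; the 5/24 allotted to Isaac's branch passes to Isaac's issue by representation.
The 5/24 is divided into 3 equal shares of 5/72 among Nora, Oliver, Edmund.
Nora is living and takes 5/72.
Oliver predeceased; the 5/72 allotted to Oliver's branch passes to Oliver's issue by representation.
The 5/72 is divided into 2 equal shares of 5/144 among Albert, Fiona.
Albert is living and takes 5/144.
Fiona is living and takes 5/144.
Edmund is living and takes 5/72.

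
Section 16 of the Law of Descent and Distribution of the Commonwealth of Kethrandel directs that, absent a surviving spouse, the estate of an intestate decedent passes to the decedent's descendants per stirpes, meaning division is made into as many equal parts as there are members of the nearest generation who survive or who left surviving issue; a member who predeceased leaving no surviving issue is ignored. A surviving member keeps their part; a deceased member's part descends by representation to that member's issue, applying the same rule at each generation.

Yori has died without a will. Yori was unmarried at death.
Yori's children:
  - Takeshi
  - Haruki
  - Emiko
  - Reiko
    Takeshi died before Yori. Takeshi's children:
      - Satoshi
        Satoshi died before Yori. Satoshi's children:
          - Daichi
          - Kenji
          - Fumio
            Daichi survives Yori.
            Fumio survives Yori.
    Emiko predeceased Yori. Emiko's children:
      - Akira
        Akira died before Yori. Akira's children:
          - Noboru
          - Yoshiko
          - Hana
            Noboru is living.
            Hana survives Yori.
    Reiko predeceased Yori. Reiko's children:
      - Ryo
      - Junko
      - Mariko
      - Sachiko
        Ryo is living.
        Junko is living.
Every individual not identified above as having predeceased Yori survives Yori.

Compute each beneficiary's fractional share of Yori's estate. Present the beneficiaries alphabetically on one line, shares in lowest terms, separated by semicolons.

There is no surviving spouse, so the entire estate passes to Yori's descendants per stirpes.
The estate is divided into 4 equal shares of 1/4 among Takeshi, Haruki, Emiko, Reiko.
Takeshi predeceased; the 1/4 allotted to Takeshi's branch passes to Takeshi's issue by representation.
Satoshi's line is the sole branch at this level, so the full 1/4 passes to Satoshi's issue by representation.
The 1/4 is divided into 3 equal shares of 1/12 among Daichi, Kenji, Fumio.
Daichi is living and takes 1/12.
Kenji is living and takes 1/12.
Fumio is living and takes 1/12.
Haruki is living and takes 1/4.
Emiko predeceased; the 1/4 allotted to Emiko's branch passes to Emiko's issue by representation.
Akira's line is the sole branch at this level, so the full 1/4 passes to Akira's issue by representation.
The 1/4 is divided into 3 equal shares of 1/12 among Noboru, Yoshiko, Hana.
Noboru is living and takes 1/12.
Yoshiko is living and takes 1/12.
Hana is living and takes 1/12.
Reiko predeceased; the 1/4 allotted to Reiko's branch passes to Reiko's issue by representation.
The 1/4 is divided into 4 equal shares of 1/16 among Ryo, Junko, Mariko, Sachiko.
Ryo is living and takes 1/16.
Junko is living and takes 1/16.
Mariko is living and takes 1/16.
Sachiko is living and takes 1/16.

Daichi 1/12; Fumio 1/12; Hana 1/12; Haruki 1/4; Junko 1/16; Kenji 1/12; Mariko 1/16; Noboru 1/12; Ryo 1/16; Sachiko 1/16; Yoshiko 1/12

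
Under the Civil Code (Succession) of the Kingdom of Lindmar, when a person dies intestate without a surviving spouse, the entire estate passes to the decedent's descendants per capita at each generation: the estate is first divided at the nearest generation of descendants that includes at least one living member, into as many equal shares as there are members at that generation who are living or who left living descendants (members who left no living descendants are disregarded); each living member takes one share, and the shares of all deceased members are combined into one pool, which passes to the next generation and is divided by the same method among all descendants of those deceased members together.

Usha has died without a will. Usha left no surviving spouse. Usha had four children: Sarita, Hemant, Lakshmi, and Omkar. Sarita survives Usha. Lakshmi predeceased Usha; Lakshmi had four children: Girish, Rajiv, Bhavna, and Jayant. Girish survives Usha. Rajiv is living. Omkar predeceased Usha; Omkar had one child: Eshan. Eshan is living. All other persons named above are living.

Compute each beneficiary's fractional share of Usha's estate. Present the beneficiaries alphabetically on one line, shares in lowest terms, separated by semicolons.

There is no surviving spouse, so the entire estate passes to Usha's descendants per capita at each generation.
At generation 1 (Sarita, Hemant, Lakshmi, Omkar) there are 4 shares of (1)/4 = 1/4 each.
Living: Sarita and Hemant — each takes 1/4.
Deceased: Lakshmi and Omkar. Their combined 1/2 is pooled and carried to generation 2.
At generation 2 (Girish, Rajiv, Bhavna, Jayant, Eshan) there are 5 shares of (1/2)/5 = 1/10 each.
Living: Girish, Rajiv, Bhavna, Jayant, and Eshan — each takes 1/10.

Bhavna 1/10; Eshan 1/10; Girish 1/10; Hemant 1/4; Jayant 1/10; Rajiv 1/10; Sarita 1/4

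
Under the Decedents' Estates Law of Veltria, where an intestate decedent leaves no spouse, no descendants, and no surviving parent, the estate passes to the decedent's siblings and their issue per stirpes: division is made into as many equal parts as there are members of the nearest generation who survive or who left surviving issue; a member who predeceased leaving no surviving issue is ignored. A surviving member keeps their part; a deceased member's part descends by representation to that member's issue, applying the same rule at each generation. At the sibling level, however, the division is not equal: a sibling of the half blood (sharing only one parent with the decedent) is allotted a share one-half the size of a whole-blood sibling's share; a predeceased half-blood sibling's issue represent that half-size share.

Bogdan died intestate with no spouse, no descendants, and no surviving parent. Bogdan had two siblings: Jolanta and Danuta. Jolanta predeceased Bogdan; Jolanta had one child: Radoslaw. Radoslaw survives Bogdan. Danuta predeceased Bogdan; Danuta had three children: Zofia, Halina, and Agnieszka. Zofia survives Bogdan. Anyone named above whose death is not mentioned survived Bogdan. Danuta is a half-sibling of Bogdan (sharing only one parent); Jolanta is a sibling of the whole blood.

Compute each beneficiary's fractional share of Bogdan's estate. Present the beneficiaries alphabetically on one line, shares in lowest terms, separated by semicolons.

Agnieszka 1/9; Halina 1/9; Radoslaw 2/3; Zofia 1/9

No spouse, descendants, or parent survives, so the estate passes to Bogdan's siblings per stirpes.
Half-blood siblings count for one-half the weight of whole-blood siblings at the initial division.
Dividing 1 in proportion to weights (total weight 3/2): Jolanta (weight 1) → 2/3; Danuta (weight 1/2) → 1/3.
Jolanta predeceased; the 2/3 allotted to Jolanta's branch passes to Jolanta's issue by representation.
Radoslaw is the sole taker at this level and receives the full 2/3.
Danuta predeceased; the 1/3 allotted to Danuta's branch passes to Danuta's issue by representation.
The 1/3 is divided into 3 equal shares of 1/9 among Zofia, Halina, Agnieszka.
Zofia is living and takes 1/9.
Halina is living and takes 1/9.
Agnieszka is living and takes 1/9.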